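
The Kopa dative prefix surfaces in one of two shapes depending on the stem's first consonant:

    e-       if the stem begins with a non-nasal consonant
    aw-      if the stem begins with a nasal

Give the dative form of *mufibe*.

awmufibe

*mufibe* — first consonant /m/ (a nasal) → aw- → *awmufibe*.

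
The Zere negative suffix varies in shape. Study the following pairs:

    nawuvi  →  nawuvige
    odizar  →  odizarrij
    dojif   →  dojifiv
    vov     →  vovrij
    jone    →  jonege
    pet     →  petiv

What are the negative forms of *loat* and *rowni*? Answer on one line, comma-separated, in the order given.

Looking at the final sound of each stem: -iv when the stem ends in a voiceless consonant (*dojif*, *pet*); -rij when the stem ends in a voiced consonant (*odizar*, *vov*); -ge when the stem ends in a vowel (*nawuvi*, *jone*).
Since the final sound of *loat* is /t/ (a voiceless consonant), it takes -iv, giving *loativ*.
*rowni*: final sound = /i/, a vowel → -ge → *rownige*.

loativ, rownige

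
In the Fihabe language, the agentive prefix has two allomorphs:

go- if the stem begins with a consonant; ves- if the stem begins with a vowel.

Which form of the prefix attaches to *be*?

go-

The first sound of *be* is /b/, which is a consonant, so the prefix is go-.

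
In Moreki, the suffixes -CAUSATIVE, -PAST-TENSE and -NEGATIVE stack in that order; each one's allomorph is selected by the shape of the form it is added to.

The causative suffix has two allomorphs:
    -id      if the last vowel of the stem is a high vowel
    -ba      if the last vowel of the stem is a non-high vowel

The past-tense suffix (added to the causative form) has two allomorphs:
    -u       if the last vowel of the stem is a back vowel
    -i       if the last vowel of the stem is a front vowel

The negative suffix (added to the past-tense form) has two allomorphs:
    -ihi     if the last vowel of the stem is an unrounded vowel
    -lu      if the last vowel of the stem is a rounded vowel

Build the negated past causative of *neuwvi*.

Since the last vowel of *neuwvi* is /i/ (a high vowel), it takes -id, giving *neuwviid*.
The causative form *neuwviid*: last vowel = /i/, a front vowel → -i → *neuwviidi*.
The last vowel of the past-tense form *neuwviidi* is /i/, which is an unrounded vowel, so the negative suffix is -ihi, giving *neuwviidiihi*.

neuwviidiihi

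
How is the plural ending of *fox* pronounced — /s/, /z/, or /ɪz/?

The stem *fox* ends in a sibilant (/s, z, ʃ, ʒ, tʃ, dʒ/).
The plural suffix surfaces as /ɪz/ after sibilants, /s/ after other voiceless consonants, and /z/ after other voiced sounds.
So the plural -s on *fox* is pronounced /ɪz/.

/ɪz/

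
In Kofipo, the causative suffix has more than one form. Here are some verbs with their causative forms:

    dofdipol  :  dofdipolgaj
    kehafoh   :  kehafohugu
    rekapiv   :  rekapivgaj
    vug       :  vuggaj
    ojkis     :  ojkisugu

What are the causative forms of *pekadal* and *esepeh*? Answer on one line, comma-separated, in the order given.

pekadalgaj, esepehugu

The pattern is voicing of the final consonant: -ugu when the stem ends in a voiceless consonant (*kehafoh*, *ojkis*); -gaj when the stem ends in a voiced consonant (*dofdipol*, *rekapiv*, *vug*).
The final consonant of *pekadal* is /l/, which is voiced, so the suffix is -gaj, giving *pekadalgaj*.
Since the final consonant of *esepeh* is /h/ (voiceless), it takes -ugu, giving *esepehugu*.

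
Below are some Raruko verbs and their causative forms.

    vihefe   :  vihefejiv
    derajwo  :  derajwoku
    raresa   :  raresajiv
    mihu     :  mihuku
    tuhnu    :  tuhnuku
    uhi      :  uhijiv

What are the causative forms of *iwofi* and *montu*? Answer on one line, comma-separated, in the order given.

iwofijiv, montuku

The alternation tracks the last vowel of the stem — -ku when the last vowel of the stem is a rounded vowel (*derajwo*, *mihu*, *tuhnu*); -jiv when the last vowel of the stem is an unrounded vowel (*vihefe*, *raresa*, *uhi*).
The last vowel of *iwofi* is /i/, which is an unrounded vowel, so the suffix is -jiv, giving *iwofijiv*.
The last vowel of *montu* is /u/, which is a rounded vowel, so the suffix is -ku, giving *montuku*.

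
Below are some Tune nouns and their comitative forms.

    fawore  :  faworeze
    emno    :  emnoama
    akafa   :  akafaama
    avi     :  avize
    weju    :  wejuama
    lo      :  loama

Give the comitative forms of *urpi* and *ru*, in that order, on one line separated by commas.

urpize, ruama

The suffix is conditioned by the last vowel: -ze when the last vowel of the stem is a front vowel (*fawore*, *avi*); -ama when the last vowel of the stem is a back vowel (*emno*, *akafa*, *weju*, *lo*).
The last vowel of *urpi* is /i/, which is a front vowel, so the suffix is -ze, giving *urpize*.
*ru*: last vowel = /u/, a back vowel → -ama → *ruama*.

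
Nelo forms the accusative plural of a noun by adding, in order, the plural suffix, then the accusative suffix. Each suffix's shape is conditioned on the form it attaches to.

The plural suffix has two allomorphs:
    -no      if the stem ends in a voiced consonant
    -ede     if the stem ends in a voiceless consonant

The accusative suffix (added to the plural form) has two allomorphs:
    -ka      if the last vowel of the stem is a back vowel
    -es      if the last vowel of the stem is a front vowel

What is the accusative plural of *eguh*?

*eguh* — final consonant /h/ (voiceless) → -ede → *eguhede*.
The last vowel of the plural form *eguhede* is /e/, which is a front vowel, so the accusative suffix is -es, giving *eguhedees*.

eguhedees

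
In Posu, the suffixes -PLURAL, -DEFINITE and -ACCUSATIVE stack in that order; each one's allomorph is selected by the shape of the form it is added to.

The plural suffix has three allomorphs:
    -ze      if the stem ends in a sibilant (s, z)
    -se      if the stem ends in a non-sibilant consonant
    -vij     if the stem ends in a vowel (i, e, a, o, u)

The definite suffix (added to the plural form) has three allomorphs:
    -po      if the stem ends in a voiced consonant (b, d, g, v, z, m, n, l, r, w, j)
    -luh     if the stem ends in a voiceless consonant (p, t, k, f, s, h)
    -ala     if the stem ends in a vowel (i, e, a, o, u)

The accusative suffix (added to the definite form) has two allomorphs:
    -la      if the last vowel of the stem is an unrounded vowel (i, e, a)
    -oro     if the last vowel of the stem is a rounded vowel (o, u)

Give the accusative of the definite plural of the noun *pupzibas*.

Since the final sound of *pupzibas* is /s/ (a sibilant), it takes -ze, giving *pupzibasze*.
The final sound of the plural form *pupzibasze* is /e/, which is a vowel, so the definite suffix is -ala, giving *pupzibaszeala*.
The definite form *pupzibaszeala*: last vowel = /a/, an unrounded vowel → -la → *pupzibaszealala*.

pupzibaszealala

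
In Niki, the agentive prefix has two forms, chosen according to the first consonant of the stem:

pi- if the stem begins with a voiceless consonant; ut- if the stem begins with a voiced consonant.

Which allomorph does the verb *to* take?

Since the first consonant of *to* is /t/ (voiceless), it takes pi-.

pi-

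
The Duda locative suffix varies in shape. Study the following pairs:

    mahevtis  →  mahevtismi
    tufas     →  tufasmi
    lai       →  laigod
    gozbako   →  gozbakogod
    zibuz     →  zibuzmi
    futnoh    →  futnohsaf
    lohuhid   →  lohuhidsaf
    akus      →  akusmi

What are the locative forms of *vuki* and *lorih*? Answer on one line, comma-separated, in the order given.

vukigod, lorihsaf

The alternation tracks the final sound of the stem — -mi when the stem ends in a sibilant (*mahevtis*, *tufas*, *zibuz*, *akus*); -saf when the stem ends in a non-sibilant consonant (*futnoh*, *lohuhid*); -god when the stem ends in a vowel (*lai*, *gozbako*).
Since the final sound of *vuki* is /i/ (a vowel), it takes -god, giving *vukigod*.
The final sound of *lorih* is /h/, which is a non-sibilant consonant, so the suffix is -saf, giving *lorihsaf*.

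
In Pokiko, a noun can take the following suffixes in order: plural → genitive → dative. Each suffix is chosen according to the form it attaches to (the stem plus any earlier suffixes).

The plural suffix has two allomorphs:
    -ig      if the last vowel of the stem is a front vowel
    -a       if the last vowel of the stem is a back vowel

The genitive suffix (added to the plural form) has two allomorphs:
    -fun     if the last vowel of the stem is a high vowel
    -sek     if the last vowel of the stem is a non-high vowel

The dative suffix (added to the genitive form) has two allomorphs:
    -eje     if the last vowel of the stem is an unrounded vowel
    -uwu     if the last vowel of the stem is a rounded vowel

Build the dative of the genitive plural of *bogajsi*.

bogajsiigfunuwu

*bogajsi* — last vowel /i/ (a front vowel) → -ig → *bogajsiig*.
The plural form *bogajsiig* — last vowel /i/ (a high vowel) → -fun → *bogajsiigfun*.
The genitive form *bogajsiigfun*: last vowel = /u/, a rounded vowel → -uwu → *bogajsiigfunuwu*.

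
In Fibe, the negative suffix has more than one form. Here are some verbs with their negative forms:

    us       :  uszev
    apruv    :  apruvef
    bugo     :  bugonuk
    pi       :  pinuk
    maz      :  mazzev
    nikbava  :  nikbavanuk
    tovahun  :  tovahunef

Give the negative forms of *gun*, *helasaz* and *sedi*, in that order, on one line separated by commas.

gunef, helasazzev, sedinuk

The alternation tracks the final sound of the stem — -zev when the stem ends in a sibilant (*us*, *maz*); -ef when the stem ends in a non-sibilant consonant (*apruv*, *tovahun*); -nuk when the stem ends in a vowel (*bugo*, *pi*, *nikbava*).
*gun*: final sound = /n/, a non-sibilant consonant → -ef → *gunef*.
The final sound of *helasaz* is /z/, which is a sibilant, so the suffix is -zev, giving *helasazzev*.
*sedi* — final sound /i/ (a vowel) → -nuk → *sedinuk*.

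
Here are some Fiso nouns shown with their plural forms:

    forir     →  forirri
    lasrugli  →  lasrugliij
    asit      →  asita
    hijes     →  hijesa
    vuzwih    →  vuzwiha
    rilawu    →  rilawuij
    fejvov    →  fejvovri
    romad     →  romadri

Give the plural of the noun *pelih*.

The suffix is conditioned by the final sound: -a when the stem ends in a voiceless consonant (*asit*, *hijes*, *vuzwih*); -ri when the stem ends in a voiced consonant (*forir*, *fejvov*, *romad*); -ij when the stem ends in a vowel (*lasrugli*, *rilawu*).
*pelih* — final sound /h/ (a voiceless consonant) → -a → *peliha*.

peliha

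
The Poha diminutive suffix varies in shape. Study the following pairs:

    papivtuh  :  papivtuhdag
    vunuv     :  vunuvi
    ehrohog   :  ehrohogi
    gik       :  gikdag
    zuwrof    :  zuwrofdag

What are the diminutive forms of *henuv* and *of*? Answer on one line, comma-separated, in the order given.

The suffix is conditioned by the final consonant: -dag when the stem ends in a voiceless consonant (*papivtuh*, *gik*, *zuwrof*); -i when the stem ends in a voiced consonant (*vunuv*, *ehrohog*).
*henuv*: final consonant = /v/, voiced → -i → *henuvi*.
*of* — final consonant /f/ (voiceless) → -dag → *ofdag*.

henuvi, ofdag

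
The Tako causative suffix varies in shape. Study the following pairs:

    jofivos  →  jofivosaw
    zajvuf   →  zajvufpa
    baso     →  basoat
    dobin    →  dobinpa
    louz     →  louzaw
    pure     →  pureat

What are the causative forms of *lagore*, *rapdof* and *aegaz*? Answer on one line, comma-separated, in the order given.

lagoreat, rapdofpa, aegazaw

The suffix is conditioned by the final sound: -aw when the stem ends in a sibilant (*jofivos*, *louz*); -pa when the stem ends in a non-sibilant consonant (*zajvuf*, *dobin*); -at when the stem ends in a vowel (*baso*, *pure*).
The final sound of *lagore* is /e/, which is a vowel, so the suffix is -at, giving *lagoreat*.
The final sound of *rapdof* is /f/, which is a non-sibilant consonant, so the suffix is -pa, giving *rapdofpa*.
*aegaz* — final sound /z/ (a sibilant) → -aw → *aegazaw*.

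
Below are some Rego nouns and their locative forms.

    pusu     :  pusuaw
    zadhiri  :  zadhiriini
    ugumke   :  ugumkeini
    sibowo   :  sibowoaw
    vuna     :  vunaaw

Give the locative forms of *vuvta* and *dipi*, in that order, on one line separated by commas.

vuvtaaw, dipiini

Looking at the last vowel of each stem: -ini when the last vowel of the stem is a front vowel (*zadhiri*, *ugumke*); -aw when the last vowel of the stem is a back vowel (*pusu*, *sibowo*, *vuna*).
*vuvta* — last vowel /a/ (a back vowel) → -aw → *vuvtaaw*.
The last vowel of *dipi* is /i/, which is a front vowel, so the suffix is -ini, giving *dipiini*.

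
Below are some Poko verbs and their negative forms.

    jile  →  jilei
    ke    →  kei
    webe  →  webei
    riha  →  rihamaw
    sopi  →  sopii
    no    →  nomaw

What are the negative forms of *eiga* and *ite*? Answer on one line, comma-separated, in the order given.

eigamaw, itei

The pattern is front/back vowel harmony: -i when the last vowel of the stem is a front vowel (*jile*, *ke*, *webe*, *sopi*); -maw when the last vowel of the stem is a back vowel (*riha*, *no*).
*eiga* — last vowel /a/ (a back vowel) → -maw → *eigamaw*.
*ite* — last vowel /e/ (a front vowel) → -i → *itei*.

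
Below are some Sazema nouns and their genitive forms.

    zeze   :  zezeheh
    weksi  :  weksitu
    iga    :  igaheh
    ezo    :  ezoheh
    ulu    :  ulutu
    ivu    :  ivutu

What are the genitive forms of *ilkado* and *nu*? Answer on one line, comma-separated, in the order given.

The pattern is height harmony: -tu when the last vowel of the stem is a high vowel (*weksi*, *ulu*, *ivu*); -heh when the last vowel of the stem is a non-high vowel (*zeze*, *iga*, *ezo*).
*ilkado* — last vowel /o/ (a non-high vowel) → -heh → *ilkadoheh*.
The last vowel of *nu* is /u/, which is a high vowel, so the suffix is -tu, giving *nutu*.

ilkadoheh, nutu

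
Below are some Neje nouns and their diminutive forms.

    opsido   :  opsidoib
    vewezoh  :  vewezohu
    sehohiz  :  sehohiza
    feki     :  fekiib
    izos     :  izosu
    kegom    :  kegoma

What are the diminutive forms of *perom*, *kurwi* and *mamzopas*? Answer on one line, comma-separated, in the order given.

Looking at the final sound of each stem: -u when the stem ends in a voiceless consonant (*vewezoh*, *izos*); -a when the stem ends in a voiced consonant (*sehohiz*, *kegom*); -ib when the stem ends in a vowel (*opsido*, *feki*).
*perom*: final sound = /m/, a voiced consonant → -a → *peroma*.
The final sound of *kurwi* is /i/, which is a vowel, so the suffix is -ib, giving *kurwiib*.
The final sound of *mamzopas* is /s/, which is a voiceless consonant, so the suffix is -u, giving *mamzopasu*.

peroma, kurwiib, mamzopasu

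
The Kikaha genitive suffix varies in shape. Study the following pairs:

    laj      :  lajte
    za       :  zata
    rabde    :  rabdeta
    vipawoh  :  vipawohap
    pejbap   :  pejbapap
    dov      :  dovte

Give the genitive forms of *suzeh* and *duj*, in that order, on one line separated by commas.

Looking at the final sound of each stem: -ap when the stem ends in a voiceless consonant (*vipawoh*, *pejbap*); -te when the stem ends in a voiced consonant (*laj*, *dov*); -ta when the stem ends in a vowel (*za*, *rabde*).
The final sound of *suzeh* is /h/, which is a voiceless consonant, so the suffix is -ap, giving *suzehap*.
The final sound of *duj* is /j/, which is a voiced consonant, so the suffix is -te, giving *dujte*.

suzehap, dujte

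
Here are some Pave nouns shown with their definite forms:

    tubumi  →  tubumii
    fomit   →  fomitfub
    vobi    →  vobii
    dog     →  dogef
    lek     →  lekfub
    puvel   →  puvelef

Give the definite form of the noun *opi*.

The pattern is voicing of the final sound: -fub when the stem ends in a voiceless consonant (*fomit*, *lek*); -ef when the stem ends in a voiced consonant (*dog*, *puvel*); -i when the stem ends in a vowel (*tubumi*, *vobi*).
Since the final sound of *opi* is /i/ (a vowel), it takes -i, giving *opii*.

opii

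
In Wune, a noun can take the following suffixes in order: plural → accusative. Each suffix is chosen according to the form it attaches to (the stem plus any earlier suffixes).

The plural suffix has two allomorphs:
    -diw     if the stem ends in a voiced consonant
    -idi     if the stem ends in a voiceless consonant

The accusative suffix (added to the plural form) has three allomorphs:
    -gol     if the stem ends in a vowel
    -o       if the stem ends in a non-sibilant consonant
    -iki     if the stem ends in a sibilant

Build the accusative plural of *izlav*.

The final consonant of *izlav* is /v/, which is voiced, so the plural suffix is -diw, giving *izlavdiw*.
Since the final sound of the plural form *izlavdiw* is /w/ (a non-sibilant consonant), it takes -o, giving *izlavdiwo*.

izlavdiwo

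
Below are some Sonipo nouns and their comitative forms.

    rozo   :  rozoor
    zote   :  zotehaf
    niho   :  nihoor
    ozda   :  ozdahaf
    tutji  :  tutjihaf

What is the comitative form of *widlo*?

widloor

The suffix is conditioned by the last vowel: -or when the last vowel of the stem is a rounded vowel (*rozo*, *niho*); -haf when the last vowel of the stem is an unrounded vowel (*zote*, *ozda*, *tutji*).
*widlo*: last vowel = /o/, a rounded vowel → -or → *widloor*.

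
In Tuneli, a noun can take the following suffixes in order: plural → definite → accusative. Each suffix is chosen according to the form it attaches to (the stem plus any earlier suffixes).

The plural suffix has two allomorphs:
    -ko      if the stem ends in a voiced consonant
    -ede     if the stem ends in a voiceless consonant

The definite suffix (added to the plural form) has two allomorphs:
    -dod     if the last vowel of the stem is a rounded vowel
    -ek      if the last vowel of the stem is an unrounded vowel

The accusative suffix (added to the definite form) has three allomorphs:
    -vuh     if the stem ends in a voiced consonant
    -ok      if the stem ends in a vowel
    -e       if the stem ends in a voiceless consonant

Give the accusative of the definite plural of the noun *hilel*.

*hilel*: final consonant = /l/, voiced → -ko → *hilelko*.
The last vowel of the plural form *hilelko* is /o/, which is a rounded vowel, so the definite suffix is -dod, giving *hilelkodod*.
Since the final sound of the definite form *hilelkodod* is /d/ (a voiced consonant), it takes -vuh, giving *hilelkododvuh*.

hilelkododvuh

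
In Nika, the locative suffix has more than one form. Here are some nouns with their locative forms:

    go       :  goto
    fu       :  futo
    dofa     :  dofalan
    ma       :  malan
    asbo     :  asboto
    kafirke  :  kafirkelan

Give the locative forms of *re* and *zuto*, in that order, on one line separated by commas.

relan, zutoto

The suffix is conditioned by the last vowel: -to when the last vowel of the stem is a rounded vowel (*go*, *fu*, *asbo*); -lan when the last vowel of the stem is an unrounded vowel (*dofa*, *ma*, *kafirke*).
The last vowel of *re* is /e/, which is an unrounded vowel, so the suffix is -lan, giving *relan*.
*zuto* — last vowel /o/ (a rounded vowel) → -to → *zutoto*.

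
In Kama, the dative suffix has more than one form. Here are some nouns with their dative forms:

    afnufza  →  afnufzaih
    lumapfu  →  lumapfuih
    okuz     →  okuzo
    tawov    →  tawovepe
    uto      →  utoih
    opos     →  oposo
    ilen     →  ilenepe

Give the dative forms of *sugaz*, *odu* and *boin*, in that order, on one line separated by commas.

sugazo, oduih, boinepe

The pattern is sibilance of the final sound: -o when the stem ends in a sibilant (*okuz*, *opos*); -epe when the stem ends in a non-sibilant consonant (*tawov*, *ilen*); -ih when the stem ends in a vowel (*afnufza*, *lumapfu*, *uto*).
*sugaz*: final sound = /z/, a sibilant → -o → *sugazo*.
*odu* — final sound /u/ (a vowel) → -ih → *oduih*.
*boin* — final sound /n/ (a non-sibilant consonant) → -epe → *boinepe*.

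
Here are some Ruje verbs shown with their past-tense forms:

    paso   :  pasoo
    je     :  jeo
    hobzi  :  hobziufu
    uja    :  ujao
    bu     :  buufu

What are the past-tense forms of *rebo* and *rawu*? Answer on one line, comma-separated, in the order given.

Looking at the last vowel of each stem: -ufu when the last vowel of the stem is a high vowel (*hobzi*, *bu*); -o when the last vowel of the stem is a non-high vowel (*paso*, *je*, *uja*).
*rebo*: last vowel = /o/, a non-high vowel → -o → *reboo*.
The last vowel of *rawu* is /u/, which is a high vowel, so the suffix is -ufu, giving *rawuufu*.

reboo, rawuufu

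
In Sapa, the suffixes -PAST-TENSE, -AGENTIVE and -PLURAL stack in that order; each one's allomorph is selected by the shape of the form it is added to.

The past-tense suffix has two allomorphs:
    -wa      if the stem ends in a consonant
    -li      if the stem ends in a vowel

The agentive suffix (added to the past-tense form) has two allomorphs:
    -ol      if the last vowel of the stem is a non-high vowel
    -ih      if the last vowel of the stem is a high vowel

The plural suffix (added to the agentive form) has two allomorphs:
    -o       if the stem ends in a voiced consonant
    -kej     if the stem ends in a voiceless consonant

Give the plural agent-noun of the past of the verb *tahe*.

*tahe*: final sound = /e/, a vowel → -li → *taheli*.
The past-tense form *taheli* — last vowel /i/ (a high vowel) → -ih → *taheliih*.
The final consonant of the agentive form *taheliih* is /h/, which is voiceless, so the plural suffix is -kej, giving *taheliihkej*.

taheliihkej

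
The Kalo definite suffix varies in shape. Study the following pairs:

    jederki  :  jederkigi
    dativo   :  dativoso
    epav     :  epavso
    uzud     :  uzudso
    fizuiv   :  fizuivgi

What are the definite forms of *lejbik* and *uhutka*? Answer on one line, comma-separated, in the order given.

The suffix is conditioned by the last vowel: -gi when the last vowel of the stem is a front vowel (*jederki*, *fizuiv*); -so when the last vowel of the stem is a back vowel (*dativo*, *epav*, *uzud*).
The last vowel of *lejbik* is /i/, which is a front vowel, so the suffix is -gi, giving *lejbikgi*.
*uhutka*: last vowel = /a/, a back vowel → -so → *uhutkaso*.

lejbikgi, uhutkaso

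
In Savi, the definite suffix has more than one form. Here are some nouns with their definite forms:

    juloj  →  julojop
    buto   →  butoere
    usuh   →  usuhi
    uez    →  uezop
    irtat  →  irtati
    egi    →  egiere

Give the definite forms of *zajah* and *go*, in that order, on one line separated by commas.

zajahi, goere

The pattern is voicing of the final sound: -i when the stem ends in a voiceless consonant (*usuh*, *irtat*); -op when the stem ends in a voiced consonant (*juloj*, *uez*); -ere when the stem ends in a vowel (*buto*, *egi*).
*zajah*: final sound = /h/, a voiceless consonant → -i → *zajahi*.
Since the final sound of *go* is /o/ (a vowel), it takes -ere, giving *goere*.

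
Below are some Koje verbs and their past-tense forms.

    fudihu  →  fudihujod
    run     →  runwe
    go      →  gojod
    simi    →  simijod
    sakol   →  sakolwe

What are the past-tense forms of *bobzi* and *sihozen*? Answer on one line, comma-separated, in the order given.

The alternation tracks the final sound of the stem — -we when the stem ends in a consonant (*run*, *sakol*); -jod when the stem ends in a vowel (*fudihu*, *go*, *simi*).
*bobzi* — final sound /i/ (a vowel) → -jod → *bobzijod*.
The final sound of *sihozen* is /n/, which is a consonant, so the suffix is -we, giving *sihozenwe*.

bobzijod, sihozenwe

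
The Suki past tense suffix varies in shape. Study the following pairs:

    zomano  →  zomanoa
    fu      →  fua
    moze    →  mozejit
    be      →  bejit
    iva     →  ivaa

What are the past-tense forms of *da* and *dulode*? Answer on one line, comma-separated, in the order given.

daa, dulodejit

The alternation tracks the last vowel of the stem — -jit when the last vowel of the stem is a front vowel (*moze*, *be*); -a when the last vowel of the stem is a back vowel (*zomano*, *fu*, *iva*).
*da* — last vowel /a/ (a back vowel) → -a → *daa*.
Since the last vowel of *dulode* is /e/ (a front vowel), it takes -jit, giving *dulodejit*.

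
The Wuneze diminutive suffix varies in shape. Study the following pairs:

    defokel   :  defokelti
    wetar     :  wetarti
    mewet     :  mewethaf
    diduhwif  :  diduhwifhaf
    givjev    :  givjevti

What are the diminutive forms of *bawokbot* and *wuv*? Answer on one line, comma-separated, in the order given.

bawokbothaf, wuvti

The alternation tracks the final consonant of the stem — -haf when the stem ends in a voiceless consonant (*mewet*, *diduhwif*); -ti when the stem ends in a voiced consonant (*defokel*, *wetar*, *givjev*).
Since the final consonant of *bawokbot* is /t/ (voiceless), it takes -haf, giving *bawokbothaf*.
*wuv* — final consonant /v/ (voiced) → -ti → *wuvti*.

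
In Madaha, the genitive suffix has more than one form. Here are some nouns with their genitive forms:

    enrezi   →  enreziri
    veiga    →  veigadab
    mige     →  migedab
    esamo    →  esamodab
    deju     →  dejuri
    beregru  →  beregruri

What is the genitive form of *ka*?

The pattern is height harmony: -ri when the last vowel of the stem is a high vowel (*enrezi*, *deju*, *beregru*); -dab when the last vowel of the stem is a non-high vowel (*veiga*, *mige*, *esamo*).
*ka*: last vowel = /a/, a non-high vowel → -dab → *kadab*.

kadab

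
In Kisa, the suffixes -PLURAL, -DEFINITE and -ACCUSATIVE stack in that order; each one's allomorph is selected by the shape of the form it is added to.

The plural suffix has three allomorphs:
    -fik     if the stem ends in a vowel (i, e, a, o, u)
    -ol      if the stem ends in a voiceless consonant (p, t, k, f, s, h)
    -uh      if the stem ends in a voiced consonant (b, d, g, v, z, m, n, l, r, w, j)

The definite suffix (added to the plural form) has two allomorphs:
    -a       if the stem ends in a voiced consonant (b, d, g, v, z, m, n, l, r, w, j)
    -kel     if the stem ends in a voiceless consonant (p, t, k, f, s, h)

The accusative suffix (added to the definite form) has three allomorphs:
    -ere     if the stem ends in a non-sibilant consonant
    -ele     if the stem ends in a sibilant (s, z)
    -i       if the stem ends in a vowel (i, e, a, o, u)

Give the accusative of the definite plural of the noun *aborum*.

aborumuhkelere

*aborum* — final sound /m/ (a voiced consonant) → -uh → *aborumuh*.
Since the final consonant of the plural form *aborumuh* is /h/ (voiceless), it takes -kel, giving *aborumuhkel*.
The definite form *aborumuhkel* — final sound /l/ (a non-sibilant consonant) → -ere → *aborumuhkelere*.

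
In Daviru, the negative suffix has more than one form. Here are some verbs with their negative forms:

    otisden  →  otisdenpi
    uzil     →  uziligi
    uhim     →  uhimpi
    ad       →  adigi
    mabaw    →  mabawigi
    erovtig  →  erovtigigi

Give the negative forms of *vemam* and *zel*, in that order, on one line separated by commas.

Looking at the final consonant of each stem: -pi when the stem ends in a nasal (*otisden*, *uhim*); -igi when the stem ends in a non-nasal consonant (*uzil*, *ad*, *mabaw*, *erovtig*).
*vemam*: final consonant = /m/, a nasal → -pi → *vemampi*.
Since the final consonant of *zel* is /l/ (non-nasal), it takes -igi, giving *zeligi*.

vemampi, zeligi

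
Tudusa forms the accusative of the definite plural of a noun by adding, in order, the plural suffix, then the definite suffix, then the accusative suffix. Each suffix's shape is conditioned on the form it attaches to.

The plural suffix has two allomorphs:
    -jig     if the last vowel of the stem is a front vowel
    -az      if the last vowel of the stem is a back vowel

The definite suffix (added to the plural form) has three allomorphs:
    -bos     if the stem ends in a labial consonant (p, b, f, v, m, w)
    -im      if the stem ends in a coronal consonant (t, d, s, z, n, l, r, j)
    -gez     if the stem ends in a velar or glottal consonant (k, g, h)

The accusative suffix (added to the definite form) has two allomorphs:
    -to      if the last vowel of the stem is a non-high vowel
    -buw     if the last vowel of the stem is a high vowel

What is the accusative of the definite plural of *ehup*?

ehupazimbuw

The last vowel of *ehup* is /u/, which is a back vowel, so the plural suffix is -az, giving *ehupaz*.
The plural form *ehupaz*: final consonant = /z/, coronal → -im → *ehupazim*.
The definite form *ehupazim*: last vowel = /i/, a high vowel → -buw → *ehupazimbuw*.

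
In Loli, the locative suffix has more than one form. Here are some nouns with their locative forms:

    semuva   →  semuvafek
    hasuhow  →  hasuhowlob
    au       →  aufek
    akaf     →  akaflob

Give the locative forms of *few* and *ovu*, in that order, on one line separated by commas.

The alternation tracks the final sound of the stem — -lob when the stem ends in a consonant (*hasuhow*, *akaf*); -fek when the stem ends in a vowel (*semuva*, *au*).
*few*: final sound = /w/, a consonant → -lob → *fewlob*.
Since the final sound of *ovu* is /u/ (a vowel), it takes -fek, giving *ovufek*.

fewlob, ovufek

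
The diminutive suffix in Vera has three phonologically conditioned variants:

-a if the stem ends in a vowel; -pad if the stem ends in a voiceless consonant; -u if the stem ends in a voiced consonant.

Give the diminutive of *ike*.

ikea

*ike*: final sound = /e/, a vowel → -a → *ikea*.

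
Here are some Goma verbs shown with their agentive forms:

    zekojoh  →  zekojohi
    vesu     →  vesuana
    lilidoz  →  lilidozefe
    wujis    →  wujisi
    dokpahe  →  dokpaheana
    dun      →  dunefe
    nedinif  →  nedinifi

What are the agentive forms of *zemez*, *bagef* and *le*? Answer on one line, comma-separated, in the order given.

The pattern is voicing of the final sound: -i when the stem ends in a voiceless consonant (*zekojoh*, *wujis*, *nedinif*); -efe when the stem ends in a voiced consonant (*lilidoz*, *dun*); -ana when the stem ends in a vowel (*vesu*, *dokpahe*).
*zemez* — final sound /z/ (a voiced consonant) → -efe → *zemezefe*.
Since the final sound of *bagef* is /f/ (a voiceless consonant), it takes -i, giving *bagefi*.
The final sound of *le* is /e/, which is a vowel, so the suffix is -ana, giving *leana*.

zemezefe, bagefi, leana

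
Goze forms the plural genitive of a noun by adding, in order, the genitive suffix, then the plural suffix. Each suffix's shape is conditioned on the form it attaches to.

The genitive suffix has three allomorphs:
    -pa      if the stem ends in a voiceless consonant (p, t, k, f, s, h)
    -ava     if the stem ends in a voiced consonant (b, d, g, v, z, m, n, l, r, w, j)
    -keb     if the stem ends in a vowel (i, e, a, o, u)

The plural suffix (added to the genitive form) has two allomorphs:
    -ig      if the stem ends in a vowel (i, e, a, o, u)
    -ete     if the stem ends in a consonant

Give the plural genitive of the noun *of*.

ofpaig

Since the final sound of *of* is /f/ (a voiceless consonant), it takes -pa, giving *ofpa*.
Since the final sound of the genitive form *ofpa* is /a/ (a vowel), it takes -ig, giving *ofpaig*.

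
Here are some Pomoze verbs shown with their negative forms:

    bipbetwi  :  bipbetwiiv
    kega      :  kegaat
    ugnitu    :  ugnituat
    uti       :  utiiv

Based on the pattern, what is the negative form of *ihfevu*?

ihfevuat

The alternation tracks the last vowel of the stem — -iv when the last vowel of the stem is a front vowel (*bipbetwi*, *uti*); -at when the last vowel of the stem is a back vowel (*kega*, *ugnitu*).
Since the last vowel of *ihfevu* is /u/ (a back vowel), it takes -at, giving *ihfevuat*.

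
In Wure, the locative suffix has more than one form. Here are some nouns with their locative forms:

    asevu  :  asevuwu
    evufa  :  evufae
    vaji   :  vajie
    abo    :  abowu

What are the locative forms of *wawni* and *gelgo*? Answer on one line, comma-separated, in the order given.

The pattern is rounding harmony: -wu when the last vowel of the stem is a rounded vowel (*asevu*, *abo*); -e when the last vowel of the stem is an unrounded vowel (*evufa*, *vaji*).
Since the last vowel of *wawni* is /i/ (an unrounded vowel), it takes -e, giving *wawnie*.
The last vowel of *gelgo* is /o/, which is a rounded vowel, so the suffix is -wu, giving *gelgowu*.

wawnie, gelgowu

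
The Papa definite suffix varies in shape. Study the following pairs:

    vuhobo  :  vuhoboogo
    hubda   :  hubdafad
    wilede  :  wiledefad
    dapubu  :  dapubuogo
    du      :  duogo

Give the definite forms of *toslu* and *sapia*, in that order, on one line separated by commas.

The alternation tracks the last vowel of the stem — -ogo when the last vowel of the stem is a rounded vowel (*vuhobo*, *dapubu*, *du*); -fad when the last vowel of the stem is an unrounded vowel (*hubda*, *wilede*).
*toslu* — last vowel /u/ (a rounded vowel) → -ogo → *tosluogo*.
The last vowel of *sapia* is /a/, which is an unrounded vowel, so the suffix is -fad, giving *sapiafad*.

tosluogo, sapiafad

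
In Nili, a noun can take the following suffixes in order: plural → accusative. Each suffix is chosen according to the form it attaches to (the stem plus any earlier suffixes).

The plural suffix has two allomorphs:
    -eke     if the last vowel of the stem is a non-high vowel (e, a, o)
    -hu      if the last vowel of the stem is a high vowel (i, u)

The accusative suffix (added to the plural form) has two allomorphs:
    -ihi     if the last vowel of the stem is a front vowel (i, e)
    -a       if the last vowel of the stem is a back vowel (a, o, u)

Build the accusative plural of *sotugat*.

The last vowel of *sotugat* is /a/, which is a non-high vowel, so the plural suffix is -eke, giving *sotugateke*.
The plural form *sotugateke*: last vowel = /e/, a front vowel → -ihi → *sotugatekeihi*.

sotugatekeihi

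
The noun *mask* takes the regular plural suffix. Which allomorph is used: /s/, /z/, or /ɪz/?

/s/

The stem *mask* ends in a voiceless non-sibilant consonant.
The plural suffix surfaces as /ɪz/ after sibilants, /s/ after other voiceless consonants, and /z/ after other voiced sounds.
So the plural -s on *mask* is pronounced /s/.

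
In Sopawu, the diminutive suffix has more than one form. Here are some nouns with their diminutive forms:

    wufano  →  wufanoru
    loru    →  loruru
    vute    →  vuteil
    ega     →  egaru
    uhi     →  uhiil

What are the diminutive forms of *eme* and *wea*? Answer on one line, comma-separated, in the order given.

emeil, wearu

The alternation tracks the last vowel of the stem — -il when the last vowel of the stem is a front vowel (*vute*, *uhi*); -ru when the last vowel of the stem is a back vowel (*wufano*, *loru*, *ega*).
*eme*: last vowel = /e/, a front vowel → -il → *emeil*.
*wea* — last vowel /a/ (a back vowel) → -ru → *wearu*.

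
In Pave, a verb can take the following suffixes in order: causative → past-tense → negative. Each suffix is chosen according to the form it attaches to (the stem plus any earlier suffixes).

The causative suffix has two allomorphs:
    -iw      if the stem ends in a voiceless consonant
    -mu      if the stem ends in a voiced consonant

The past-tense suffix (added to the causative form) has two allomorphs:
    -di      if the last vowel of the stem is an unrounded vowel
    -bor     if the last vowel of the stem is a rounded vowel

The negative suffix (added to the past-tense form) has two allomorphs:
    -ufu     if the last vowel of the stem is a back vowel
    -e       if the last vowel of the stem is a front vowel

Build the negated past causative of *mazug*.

The final consonant of *mazug* is /g/, which is voiced, so the causative suffix is -mu, giving *mazugmu*.
The causative form *mazugmu*: last vowel = /u/, a rounded vowel → -bor → *mazugmubor*.
The past-tense form *mazugmubor* — last vowel /o/ (a back vowel) → -ufu → *mazugmuborufu*.

mazugmuborufu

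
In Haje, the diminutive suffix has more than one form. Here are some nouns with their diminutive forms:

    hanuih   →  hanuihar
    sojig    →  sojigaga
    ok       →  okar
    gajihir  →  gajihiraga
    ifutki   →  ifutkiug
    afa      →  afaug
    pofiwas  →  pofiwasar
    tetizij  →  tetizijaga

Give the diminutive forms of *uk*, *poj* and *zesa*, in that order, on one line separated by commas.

ukar, pojaga, zesaug

The pattern is voicing of the final sound: -ar when the stem ends in a voiceless consonant (*hanuih*, *ok*, *pofiwas*); -aga when the stem ends in a voiced consonant (*sojig*, *gajihir*, *tetizij*); -ug when the stem ends in a vowel (*ifutki*, *afa*).
Since the final sound of *uk* is /k/ (a voiceless consonant), it takes -ar, giving *ukar*.
*poj* — final sound /j/ (a voiced consonant) → -aga → *pojaga*.
Since the final sound of *zesa* is /a/ (a vowel), it takes -ug, giving *zesaug*.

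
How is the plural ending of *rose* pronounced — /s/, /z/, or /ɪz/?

/ɪz/

The stem *rose* ends in a sibilant (/s, z, ʃ, ʒ, tʃ, dʒ/).
The plural suffix surfaces as /ɪz/ after sibilants, /s/ after other voiceless consonants, and /z/ after other voiced sounds.
So the plural -s on *rose* is pronounced /ɪz/.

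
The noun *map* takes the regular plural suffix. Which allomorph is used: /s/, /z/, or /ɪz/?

The stem *map* ends in a voiceless non-sibilant consonant.
The plural suffix surfaces as /ɪz/ after sibilants, /s/ after other voiceless consonants, and /z/ after other voiced sounds.
So the plural -s on *map* is pronounced /s/.

/s/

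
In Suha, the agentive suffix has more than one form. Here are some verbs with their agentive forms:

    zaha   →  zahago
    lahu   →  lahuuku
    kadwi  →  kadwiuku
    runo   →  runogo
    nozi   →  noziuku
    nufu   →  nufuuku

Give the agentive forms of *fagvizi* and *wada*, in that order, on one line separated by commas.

fagviziuku, wadago

The pattern is height harmony: -uku when the last vowel of the stem is a high vowel (*lahu*, *kadwi*, *nozi*, *nufu*); -go when the last vowel of the stem is a non-high vowel (*zaha*, *runo*).
*fagvizi* — last vowel /i/ (a high vowel) → -uku → *fagviziuku*.
*wada* — last vowel /a/ (a non-high vowel) → -go → *wadago*.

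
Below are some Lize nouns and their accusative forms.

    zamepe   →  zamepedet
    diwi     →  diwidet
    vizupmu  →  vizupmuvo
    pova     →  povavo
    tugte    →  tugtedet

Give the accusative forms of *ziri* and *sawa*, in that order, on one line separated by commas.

ziridet, sawavo

The suffix is conditioned by the last vowel: -det when the last vowel of the stem is a front vowel (*zamepe*, *diwi*, *tugte*); -vo when the last vowel of the stem is a back vowel (*vizupmu*, *pova*).
The last vowel of *ziri* is /i/, which is a front vowel, so the suffix is -det, giving *ziridet*.
*sawa* — last vowel /a/ (a back vowel) → -vo → *sawavo*.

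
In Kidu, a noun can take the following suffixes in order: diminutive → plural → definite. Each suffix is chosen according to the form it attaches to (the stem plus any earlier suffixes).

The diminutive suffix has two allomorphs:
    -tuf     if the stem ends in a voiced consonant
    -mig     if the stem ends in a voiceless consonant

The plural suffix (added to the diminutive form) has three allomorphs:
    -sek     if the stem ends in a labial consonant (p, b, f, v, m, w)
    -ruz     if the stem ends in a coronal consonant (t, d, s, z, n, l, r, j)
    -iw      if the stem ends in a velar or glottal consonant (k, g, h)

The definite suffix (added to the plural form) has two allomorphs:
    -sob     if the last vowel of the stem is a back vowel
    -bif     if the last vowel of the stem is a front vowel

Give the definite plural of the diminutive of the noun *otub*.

otubtufsekbif

*otub* — final consonant /b/ (voiced) → -tuf → *otubtuf*.
The final consonant of the diminutive form *otubtuf* is /f/, which is labial, so the plural suffix is -sek, giving *otubtufsek*.
The plural form *otubtufsek* — last vowel /e/ (a front vowel) → -bif → *otubtufsekbif*.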